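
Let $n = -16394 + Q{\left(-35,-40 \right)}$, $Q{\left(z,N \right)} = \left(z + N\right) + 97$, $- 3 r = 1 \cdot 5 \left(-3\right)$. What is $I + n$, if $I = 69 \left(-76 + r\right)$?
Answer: $-21271$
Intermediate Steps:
$r = 5$ ($r = - \frac{1 \cdot 5 \left(-3\right)}{3} = - \frac{5 \left(-3\right)}{3} = \left(- \frac{1}{3}\right) \left(-15\right) = 5$)
$Q{\left(z,N \right)} = 97 + N + z$ ($Q{\left(z,N \right)} = \left(N + z\right) + 97 = 97 + N + z$)
$I = -4899$ ($I = 69 \left(-76 + 5\right) = 69 \left(-71\right) = -4899$)
$n = -16372$ ($n = -16394 - -22 = -16394 + 22 = -16372$)
$I + n = -4899 - 16372 = -21271$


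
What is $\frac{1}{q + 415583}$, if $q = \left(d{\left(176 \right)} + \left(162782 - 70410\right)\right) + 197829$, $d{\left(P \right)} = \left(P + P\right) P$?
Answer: $\frac{1}{767736} \approx 1.3025 \cdot 10^{-6}$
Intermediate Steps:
$d{\left(P \right)} = 2 P^{2}$ ($d{\left(P \right)} = 2 P P = 2 P^{2}$)
$q = 352153$ ($q = \left(2 \cdot 176^{2} + \left(162782 - 70410\right)\right) + 197829 = \left(2 \cdot 30976 + 92372\right) + 197829 = \left(61952 + 92372\right) + 197829 = 154324 + 197829 = 352153$)
$\frac{1}{q + 415583} = \frac{1}{352153 + 415583} = \frac{1}{767736}$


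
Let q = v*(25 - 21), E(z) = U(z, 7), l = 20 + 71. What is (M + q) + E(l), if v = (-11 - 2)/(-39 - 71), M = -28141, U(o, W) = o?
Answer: -1542724/55 ≈ -28050.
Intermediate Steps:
v = 13/110 (v = -13/(-110) = -13*(-1/110) = 13/110 ≈ 0.11818)
l = 91
E(z) = z
q = 26/55 (q = 13*(25 - 21)/110 = (13/110)*4 = 26/55 ≈ 0.47273)
(M + q) + E(l) = (-28141 + 26/55) + 91 = -1547729/55 + 91 = -1542724/55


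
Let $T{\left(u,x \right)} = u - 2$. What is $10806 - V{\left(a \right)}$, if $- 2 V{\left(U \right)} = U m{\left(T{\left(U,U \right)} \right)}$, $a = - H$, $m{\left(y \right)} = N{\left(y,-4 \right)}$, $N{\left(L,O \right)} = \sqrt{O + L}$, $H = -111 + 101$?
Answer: $10816$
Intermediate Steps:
$H = -10$
$T{\left(u,x \right)} = -2 + u$
$N{\left(L,O \right)} = \sqrt{L + O}$
$m{\left(y \right)} = \sqrt{-4 + y}$ ($m{\left(y \right)} = \sqrt{y - 4} = \sqrt{-4 + y}$)
$a = 10$ ($a = \left(-1\right) \left(-10\right) = 10$)
$V{\left(U \right)} = - \frac{U \sqrt{-6 + U}}{2}$ ($V{\left(U \right)} = - \frac{U \sqrt{-4 + \left(-2 + U\right)}}{2} = - \frac{U \sqrt{-6 + U}}{2}$)
$10806 - V{\left(a \right)} = 10806 - \left(- \frac{1}{2}\right) 10 \sqrt{-6 + 10} = 10806 - \left(- \frac{1}{2}\right) 10 \sqrt{4} = 10806 - \left(- \frac{1}{2}\right) 10 \cdot 2 = 10806 - -10 = 10806 + 10 = 10816$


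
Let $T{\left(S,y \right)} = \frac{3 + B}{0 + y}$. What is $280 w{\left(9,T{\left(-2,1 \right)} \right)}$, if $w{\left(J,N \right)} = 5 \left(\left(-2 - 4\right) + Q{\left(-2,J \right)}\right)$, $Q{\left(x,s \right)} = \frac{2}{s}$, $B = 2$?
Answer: $- \frac{72800}{9} \approx -8088.9$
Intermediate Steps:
$T{\left(S,y \right)} = \frac{5}{y}$ ($T{\left(S,y \right)} = \frac{3 + 2}{0 + y} = \frac{5}{y}$)
$w{\left(J,N \right)} = -30 + \frac{10}{J}$ ($w{\left(J,N \right)} = 5 \left(\left(-2 - 4\right) + \frac{2}{J}\right) = 5 \left(-6 + \frac{2}{J}\right) = -30 + \frac{10}{J}$)
$280 w{\left(9,T{\left(-2,1 \right)} \right)} = 280 \left(-30 + \frac{10}{9}\right) = 280 \left(- \frac{260}{9}\right) = - \frac{72800}{9}$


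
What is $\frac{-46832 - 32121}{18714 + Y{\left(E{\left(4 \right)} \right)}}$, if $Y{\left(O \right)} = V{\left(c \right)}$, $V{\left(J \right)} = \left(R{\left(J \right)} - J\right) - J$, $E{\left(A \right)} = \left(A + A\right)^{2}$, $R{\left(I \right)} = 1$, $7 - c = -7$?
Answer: $- \frac{78953}{18687} \approx -4.225$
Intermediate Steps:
$c = 14$ ($c = 7 - -7 = 7 + 7 = 14$)
$E{\left(A \right)} = 4 A^{2}$ ($E{\left(A \right)} = \left(2 A\right)^{2} = 4 A^{2}$)
$V{\left(J \right)} = 1 - 2 J$ ($V{\left(J \right)} = \left(1 - J\right) - J = 1 - 2 J$)
$Y{\left(O \right)} = -27$ ($Y{\left(O \right)} = 1 - 28 = -27$)
$\frac{-46832 - 32121}{18714 + Y{\left(E{\left(4 \right)} \right)}} = \frac{-46832 - 32121}{18714 - 27} = - \frac{78953}{18687}$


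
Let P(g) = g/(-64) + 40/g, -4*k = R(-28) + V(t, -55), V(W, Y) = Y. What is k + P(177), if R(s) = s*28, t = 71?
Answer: 2347279/11328 ≈ 207.21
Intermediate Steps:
R(s) = 28*s
k = 839/4 (k = -(28*(-28) - 55)/4 = -(-784 - 55)/4 = -¼*(-839) = 839/4 ≈ 209.75)
P(g) = 40/g - g/64 (P(g) = g*(-1/64) + 40/g = -g/64 + 40/g = 40/g - g/64)
k + P(177) = 839/4 + (40/177 - 1/64*177) = 839/4 + (40*(1/177) - 177/64) = 839/4 + (40/177 - 177/64) = 839/4 - 28769/11328 = 2347279/11328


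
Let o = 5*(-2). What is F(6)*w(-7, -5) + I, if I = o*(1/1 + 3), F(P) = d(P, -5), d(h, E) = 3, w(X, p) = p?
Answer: -55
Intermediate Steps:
F(P) = 3
o = -10
I = -40 (I = -10*(1/1 + 3) = -10*(1 + 3) = -10*4 = -40)
F(6)*w(-7, -5) + I = 3*(-5) - 40 = -15 - 40 = -55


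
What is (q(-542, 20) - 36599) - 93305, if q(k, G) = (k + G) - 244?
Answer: -130670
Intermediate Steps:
q(k, G) = -244 + G + k (q(k, G) = (G + k) - 244 = -244 + G + k)
(q(-542, 20) - 36599) - 93305 = ((-244 + 20 - 542) - 36599) - 93305 = (-766 - 36599) - 93305 = -37365 - 93305 = -130670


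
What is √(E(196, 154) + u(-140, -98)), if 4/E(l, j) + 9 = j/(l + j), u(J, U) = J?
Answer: 3*I*√178690/107 ≈ 11.852*I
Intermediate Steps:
E(l, j) = 4/(-9 + j/(j + l)) (E(l, j) = 4/(-9 + j/(l + j)) = 4/(-9 + j/(j + l)))
√(E(196, 154) + u(-140, -98)) = √(4*(-1*154 - 1*196)/(8*154 + 9*196) - 140) = √(4*(-154 - 196)/(1232 + 1764) - 140) = √(4*(-350)/2996 - 140) = √(4*(1/2996)*(-350) - 140) = √(-50/107 - 140) = √(-15030/107) = 3*I*√178690/107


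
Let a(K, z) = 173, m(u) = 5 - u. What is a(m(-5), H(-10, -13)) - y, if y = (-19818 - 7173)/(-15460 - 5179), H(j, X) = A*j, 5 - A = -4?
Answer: 3543556/20639 ≈ 171.69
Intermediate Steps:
A = 9 (A = 5 - 1*(-4) = 5 + 4 = 9)
H(j, X) = 9*j
y = 26991/20639 (y = -26991/(-20639) = -26991*(-1/20639) = 26991/20639 ≈ 1.3078)
a(m(-5), H(-10, -13)) - y = 173 - 1*26991/20639 = 173 - 26991/20639 = 3543556/20639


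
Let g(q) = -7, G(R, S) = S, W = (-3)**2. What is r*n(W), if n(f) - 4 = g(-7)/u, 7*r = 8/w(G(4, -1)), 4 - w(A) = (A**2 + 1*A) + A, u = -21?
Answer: 104/105 ≈ 0.99048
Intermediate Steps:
W = 9
w(A) = 4 - A**2 - 2*A (w(A) = 4 - ((A**2 + 1*A) + A) = 4 - ((A**2 + A) + A) = 4 - ((A + A**2) + A) = 4 - (A**2 + 2*A) = 4 + (-A**2 - 2*A) = 4 - A**2 - 2*A)
r = 8/35 (r = (8/(4 - 1*(-1)**2 - 2*(-1)))/7 = (8/(4 - 1*1 + 2))/7 = (8/(4 - 1 + 2))/7 = (8/5)/7 = (8*(1/5))/7 = (1/7)*(8/5) = 8/35 ≈ 0.22857)
n(f) = 13/3 (n(f) = 4 - 7/(-21) = 4 - 7*(-1/21) = 4 + 1/3 = 13/3)
r*n(W) = (8/35)*(13/3) = 104/105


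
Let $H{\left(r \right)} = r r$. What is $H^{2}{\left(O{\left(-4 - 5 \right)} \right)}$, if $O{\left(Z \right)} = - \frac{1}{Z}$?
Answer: $\frac{1}{6561} \approx 0.00015242$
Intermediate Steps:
$H{\left(r \right)} = r^{2}$
$H^{2}{\left(O{\left(-4 - 5 \right)} \right)} = \left(\left(- \frac{1}{-4 - 5}\right)^{2}\right)^{2} = \left(\left(- \frac{1}{-9}\right)^{2}\right)^{2} = \left(\left(\left(-1\right) \left(- \frac{1}{9}\right)\right)^{2}\right)^{2} = \left(\left(\frac{1}{9}\right)^{2}\right)^{2} = \left(\frac{1}{81}\right)^{2} = \frac{1}{6561}$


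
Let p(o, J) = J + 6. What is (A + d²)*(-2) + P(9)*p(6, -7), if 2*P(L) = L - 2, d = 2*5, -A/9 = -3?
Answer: -515/2 ≈ -257.50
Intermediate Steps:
A = 27 (A = -9*(-3) = 27)
d = 10
p(o, J) = 6 + J
P(L) = -1 + L/2 (P(L) = (L - 2)/2 = (-2 + L)/2 = -1 + L/2)
(A + d²)*(-2) + P(9)*p(6, -7) = (27 + 10²)*(-2) + (-1 + (½)*9)*(6 - 7) = (27 + 100)*(-2) + (-1 + 9/2)*(-1) = 127*(-2) + (7/2)*(-1) = -254 - 7/2 = -515/2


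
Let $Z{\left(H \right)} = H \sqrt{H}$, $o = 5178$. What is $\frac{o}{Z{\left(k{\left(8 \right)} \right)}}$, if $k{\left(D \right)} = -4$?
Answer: $\frac{2589 i}{4} \approx 647.25 i$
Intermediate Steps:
$Z{\left(H \right)} = H^{\frac{3}{2}}$
$\frac{o}{Z{\left(k{\left(8 \right)} \right)}} = \frac{5178}{\left(-4\right)^{\frac{3}{2}}} = \frac{5178}{\left(-8\right) i} = 5178 \frac{i}{8} = \frac{2589 i}{4}$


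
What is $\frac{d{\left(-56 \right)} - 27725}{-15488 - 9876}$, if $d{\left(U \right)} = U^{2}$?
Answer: $\frac{24589}{25364} \approx 0.96945$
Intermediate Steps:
$\frac{d{\left(-56 \right)} - 27725}{-15488 - 9876} = \frac{\left(-56\right)^{2} - 27725}{-15488 - 9876} = \frac{3136 - 27725}{-25364} = \left(-24589\right) \left(- \frac{1}{25364}\right) = \frac{24589}{25364}$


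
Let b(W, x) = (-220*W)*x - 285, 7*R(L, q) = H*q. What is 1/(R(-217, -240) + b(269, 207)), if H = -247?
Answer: -7/85694535 ≈ -8.1685e-8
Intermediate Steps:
R(L, q) = -247*q/7 (R(L, q) = (-247*q)/7 = -247*q/7)
b(W, x) = -285 - 220*W*x (b(W, x) = -220*W*x - 285 = -285 - 220*W*x)
1/(R(-217, -240) + b(269, 207)) = 1/(-247/7*(-240) + (-285 - 220*269*207)) = 1/(59280/7 + (-285 - 12250260)) = 1/(59280/7 - 12250545) = 1/(-85694535/7) = -7/85694535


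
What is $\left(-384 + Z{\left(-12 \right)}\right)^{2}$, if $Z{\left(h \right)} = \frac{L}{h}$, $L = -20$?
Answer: $\frac{1315609}{9} \approx 1.4618 \cdot 10^{5}$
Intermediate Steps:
$Z{\left(h \right)} = - \frac{20}{h}$
$\left(-384 + Z{\left(-12 \right)}\right)^{2} = \left(-384 - \frac{20}{-12}\right)^{2} = \left(-384 - - \frac{5}{3}\right)^{2} = \left(-384 + \frac{5}{3}\right)^{2} = \left(- \frac{1147}{3}\right)^{2} = \frac{1315609}{9}$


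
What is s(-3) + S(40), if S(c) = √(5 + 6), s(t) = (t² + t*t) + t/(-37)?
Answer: 669/37 + √11 ≈ 21.398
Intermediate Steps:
s(t) = 2*t² - t/37 (s(t) = (t² + t²) + t*(-1/37) = 2*t² - t/37)
S(c) = √11
s(-3) + S(40) = (1/37)*(-3)*(-1 + 74*(-3)) + √11 = (1/37)*(-3)*(-1 - 222) + √11 = (1/37)*(-3)*(-223) + √11 = 669/37 + √11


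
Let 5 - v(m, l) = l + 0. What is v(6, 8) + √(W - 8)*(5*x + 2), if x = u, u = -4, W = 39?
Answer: -3 - 18*√31 ≈ -103.22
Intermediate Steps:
v(m, l) = 5 - l (v(m, l) = 5 - (l + 0) = 5 - l)
x = -4
v(6, 8) + √(W - 8)*(5*x + 2) = (5 - 1*8) + √(39 - 8)*(5*(-4) + 2) = (5 - 8) + √31*(-20 + 2) = -3 + √31*(-18) = -3 - 18*√31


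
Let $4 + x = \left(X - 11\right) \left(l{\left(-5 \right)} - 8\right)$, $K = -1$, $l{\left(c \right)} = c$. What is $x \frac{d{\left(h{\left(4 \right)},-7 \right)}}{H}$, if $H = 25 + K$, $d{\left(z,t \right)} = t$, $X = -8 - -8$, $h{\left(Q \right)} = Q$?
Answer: $- \frac{973}{24} \approx -40.542$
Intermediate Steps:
$X = 0$ ($X = -8 + 8 = 0$)
$H = 24$ ($H = 25 - 1 = 24$)
$x = 139$ ($x = -4 + \left(0 - 11\right) \left(-5 - 8\right) = -4 - 11 \left(-5 - 8\right) = -4 - -143 = -4 + 143 = 139$)
$x \frac{d{\left(h{\left(4 \right)},-7 \right)}}{H} = 139 \left(- \frac{7}{24}\right) = - \frac{973}{24}$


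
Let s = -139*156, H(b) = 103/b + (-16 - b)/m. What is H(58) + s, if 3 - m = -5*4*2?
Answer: -54079759/2494 ≈ -21684.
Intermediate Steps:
m = 43 (m = 3 - (-5*4)*2 = 3 - (-20)*2 = 3 - 1*(-40) = 3 + 40 = 43)
H(b) = -16/43 + 103/b - b/43 (H(b) = 103/b + (-16 - b)/43 = 103/b + (-16 - b)*(1/43) = 103/b + (-16/43 - b/43) = -16/43 + 103/b - b/43)
s = -21684
H(58) + s = (1/43)*(4429 - 1*58*(16 + 58))/58 - 21684 = (1/43)*(1/58)*(4429 - 1*58*74) - 21684 = (1/43)*(1/58)*(4429 - 4292) - 21684 = (1/43)*(1/58)*137 - 21684 = 137/2494 - 21684 = -54079759/2494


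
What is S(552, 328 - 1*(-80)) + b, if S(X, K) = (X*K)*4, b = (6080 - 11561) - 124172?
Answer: 771211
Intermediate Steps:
b = -129653 (b = -5481 - 124172 = -129653)
S(X, K) = 4*K*X (S(X, K) = (K*X)*4 = 4*K*X)
S(552, 328 - 1*(-80)) + b = 4*(328 - 1*(-80))*552 - 129653 = 4*(328 + 80)*552 - 129653 = 4*408*552 - 129653 = 900864 - 129653 = 771211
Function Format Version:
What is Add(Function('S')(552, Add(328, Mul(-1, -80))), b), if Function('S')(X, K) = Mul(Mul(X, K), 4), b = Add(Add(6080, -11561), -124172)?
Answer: 771211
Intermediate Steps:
b = -129653 (b = Add(-5481, -124172) = -129653)
Function('S')(X, K) = Mul(4, K, X) (Function('S')(X, K) = Mul(Mul(K, X), 4) = Mul(4, K, X))
Add(Function('S')(552, Add(328, Mul(-1, -80))), b) = Add(Mul(4, Add(328, Mul(-1, -80)), 552), -129653) = Add(Mul(4, Add(328, 80), 552), -129653) = Add(Mul(4, 408, 552), -129653) = Add(900864, -129653) = 771211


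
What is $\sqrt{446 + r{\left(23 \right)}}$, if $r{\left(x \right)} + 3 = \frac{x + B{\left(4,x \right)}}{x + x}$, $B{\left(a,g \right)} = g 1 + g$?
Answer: $\frac{\sqrt{1778}}{2} \approx 21.083$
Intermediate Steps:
$B{\left(a,g \right)} = 2 g$ ($B{\left(a,g \right)} = g + g = 2 g$)
$r{\left(x \right)} = - \frac{3}{2}$ ($r{\left(x \right)} = -3 + \frac{x + 2 x}{x + x} = -3 + \frac{3 x}{2 x} = -3 + 3 x \frac{1}{2 x} = -3 + \frac{3}{2} = - \frac{3}{2}$)
$\sqrt{446 + r{\left(23 \right)}} = \sqrt{446 - \frac{3}{2}} = \sqrt{\frac{889}{2}} = \frac{\sqrt{1778}}{2}$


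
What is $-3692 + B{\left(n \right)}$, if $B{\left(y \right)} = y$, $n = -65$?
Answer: $-3757$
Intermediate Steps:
$-3692 + B{\left(n \right)} = -3692 - 65 = -3757$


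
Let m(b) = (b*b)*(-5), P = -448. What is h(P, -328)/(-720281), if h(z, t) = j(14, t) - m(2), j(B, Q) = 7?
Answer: -27/720281 ≈ -3.7485e-5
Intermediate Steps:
m(b) = -5*b**2 (m(b) = b**2*(-5) = -5*b**2)
h(z, t) = 27 (h(z, t) = 7 - (-5)*2**2 = 7 - (-5)*4 = 7 - 1*(-20) = 7 + 20 = 27)
h(P, -328)/(-720281) = 27/(-720281) = 27*(-1/720281) = -27/720281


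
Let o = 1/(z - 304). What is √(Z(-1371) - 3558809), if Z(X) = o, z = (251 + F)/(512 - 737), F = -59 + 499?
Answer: 2*I*√35099608798481/6281 ≈ 1886.5*I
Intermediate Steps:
F = 440
z = -691/225 (z = (251 + 440)/(512 - 737) = 691/(-225) = 691*(-1/225) = -691/225 ≈ -3.0711)
o = -225/69091 (o = 1/(-691/225 - 304) = 1/(-69091/225) = -225/69091 ≈ -0.0032566)
Z(X) = -225/69091
√(Z(-1371) - 3558809) = √(-225/69091 - 3558809) = √(-245881672844/69091) = 2*I*√35099608798481/6281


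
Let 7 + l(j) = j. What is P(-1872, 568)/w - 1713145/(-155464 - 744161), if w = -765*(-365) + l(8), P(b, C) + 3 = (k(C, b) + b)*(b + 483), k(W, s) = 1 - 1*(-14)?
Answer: 279882036202/25119869025 ≈ 11.142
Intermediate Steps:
l(j) = -7 + j
k(W, s) = 15 (k(W, s) = 1 + 14 = 15)
P(b, C) = -3 + (15 + b)*(483 + b) (P(b, C) = -3 + (15 + b)*(b + 483) = -3 + (15 + b)*(483 + b))
w = 279226 (w = -765*(-365) + (-7 + 8) = 279225 + 1 = 279226)
P(-1872, 568)/w - 1713145/(-155464 - 744161) = (7242 + (-1872)**2 + 498*(-1872))/279226 - 1713145/(-155464 - 744161) = (7242 + 3504384 - 932256)*(1/279226) - 1713145/(-899625) = 2579370*(1/279226) - 1713145*(-1/899625) = 1289685/139613 + 342629/179925 = 279882036202/25119869025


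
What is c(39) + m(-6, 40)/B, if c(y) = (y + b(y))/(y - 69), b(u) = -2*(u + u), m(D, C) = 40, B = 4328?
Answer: 21149/5410 ≈ 3.9092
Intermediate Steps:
b(u) = -4*u
c(y) = -3*y/(-69 + y) (c(y) = (y - 4*y)/(y - 69) = (-3*y)/(-69 + y) = -3*y/(-69 + y))
c(39) + m(-6, 40)/B = -3*39/(-69 + 39) + 40/4328 = -3*39/(-30) + 40*(1/4328) = -3*39*(-1/30) + 5/541 = 39/10 + 5/541 = 21149/5410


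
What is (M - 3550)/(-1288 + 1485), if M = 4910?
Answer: 1360/197 ≈ 6.9035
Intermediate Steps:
(M - 3550)/(-1288 + 1485) = (4910 - 3550)/(-1288 + 1485) = 1360/197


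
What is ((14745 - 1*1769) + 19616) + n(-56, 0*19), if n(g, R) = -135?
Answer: 32457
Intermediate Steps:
((14745 - 1*1769) + 19616) + n(-56, 0*19) = ((14745 - 1*1769) + 19616) - 135 = ((14745 - 1769) + 19616) - 135 = (12976 + 19616) - 135 = 32592 - 135 = 32457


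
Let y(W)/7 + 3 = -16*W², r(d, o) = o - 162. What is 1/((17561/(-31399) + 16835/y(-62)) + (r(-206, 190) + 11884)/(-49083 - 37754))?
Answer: -9864980964073/7256316149390 ≈ -1.3595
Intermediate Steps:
r(d, o) = -162 + o
y(W) = -21 - 112*W² (y(W) = -21 + 7*(-16*W²) = -21 - 112*W²)
1/((17561/(-31399) + 16835/y(-62)) + (r(-206, 190) + 11884)/(-49083 - 37754)) = 1/((17561/(-31399) + 16835/(-21 - 112*(-62)²)) + ((-162 + 190) + 11884)/(-49083 - 37754)) = 1/((17561*(-1/31399) + 16835/(-21 - 112*3844)) + (28 + 11884)/(-86837)) = 1/((-1033/1847 + 16835/(-21 - 430528)) + 11912*(-1/86837)) = 1/((-1033/1847 + 16835/(-430549)) - 11912/86837) = 1/((-1033/1847 + 16835*(-1/430549)) - 11912/86837) = 1/((-1033/1847 - 2405/61507) - 11912/86837) = 1/(-67978766/113603429 - 11912/86837) = 1/(-7256316149390/9864980964073) = -9864980964073/7256316149390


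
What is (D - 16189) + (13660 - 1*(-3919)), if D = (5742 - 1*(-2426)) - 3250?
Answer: 6308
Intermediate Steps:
D = 4918 (D = (5742 + 2426) - 3250 = 8168 - 3250 = 4918)
(D - 16189) + (13660 - 1*(-3919)) = (4918 - 16189) + (13660 - 1*(-3919)) = -11271 + (13660 + 3919) = -11271 + 17579 = 6308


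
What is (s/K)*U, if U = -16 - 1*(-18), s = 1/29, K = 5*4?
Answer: 1/290 ≈ 0.0034483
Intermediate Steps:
K = 20
s = 1/29 ≈ 0.034483
U = 2 (U = -16 + 18 = 2)
(s/K)*U = ((1/29)/20)*2 = ((1/29)*(1/20))*2 = (1/580)*2 = 1/290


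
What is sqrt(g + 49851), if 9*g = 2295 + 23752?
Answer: sqrt(474706)/3 ≈ 229.66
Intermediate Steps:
g = 26047/9 (g = (2295 + 23752)/9 = (1/9)*26047 = 26047/9 ≈ 2894.1)
sqrt(g + 49851) = sqrt(26047/9 + 49851) = sqrt(474706/9) = sqrt(474706)/3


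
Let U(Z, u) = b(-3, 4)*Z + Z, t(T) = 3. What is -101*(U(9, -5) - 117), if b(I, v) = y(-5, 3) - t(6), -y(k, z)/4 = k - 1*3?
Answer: -15453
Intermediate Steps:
y(k, z) = 12 - 4*k (y(k, z) = -4*(k - 1*3) = -4*(k - 3) = -4*(-3 + k) = 12 - 4*k)
b(I, v) = 29 (b(I, v) = (12 - 4*(-5)) - 1*3 = (12 + 20) - 3 = 32 - 3 = 29)
U(Z, u) = 30*Z (U(Z, u) = 29*Z + Z = 30*Z)
-101*(U(9, -5) - 117) = -101*(30*9 - 117) = -101*(270 - 117) = -101*153 = -15453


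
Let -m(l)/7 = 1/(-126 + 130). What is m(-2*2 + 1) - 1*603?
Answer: -2419/4 ≈ -604.75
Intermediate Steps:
m(l) = -7/4 (m(l) = -7/(-126 + 130) = -7/4)
m(-2*2 + 1) - 1*603 = -7/4 - 1*603 = -7/4 - 603 = -2419/4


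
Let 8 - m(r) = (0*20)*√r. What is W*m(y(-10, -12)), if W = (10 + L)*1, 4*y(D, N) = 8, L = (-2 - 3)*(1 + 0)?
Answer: 40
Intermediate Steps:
L = -5 (L = -5*1 = -5)
y(D, N) = 2 (y(D, N) = (¼)*8 = 2)
m(r) = 8 (m(r) = 8 - 0*20*√r = 8 - 0*√r = 8 - 1*0 = 8 + 0 = 8)
W = 5 (W = (10 - 5)*1 = 5*1 = 5)
W*m(y(-10, -12)) = 5*8 = 40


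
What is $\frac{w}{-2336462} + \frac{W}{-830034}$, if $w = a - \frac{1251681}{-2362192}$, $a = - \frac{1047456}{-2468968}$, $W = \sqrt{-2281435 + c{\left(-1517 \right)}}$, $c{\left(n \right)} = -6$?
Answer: $- \frac{695581564845}{1703332333884393184} - \frac{i \sqrt{2281441}}{830034} \approx -4.0836 \cdot 10^{-7} - 0.0018197 i$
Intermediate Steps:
$W = i \sqrt{2281441}$ ($W = \sqrt{-2281435 - 6} = \sqrt{-2281441} = i \sqrt{2281441} \approx 1510.4 i$)
$a = \frac{130932}{308621}$ ($a = \left(-1047456\right) \left(- \frac{1}{2468968}\right) = \frac{130932}{308621} \approx 0.42425$)
$w = \frac{695581564845}{729022057232}$ ($w = \frac{130932}{308621} - \frac{1251681}{-2362192} = \frac{130932}{308621} - - \frac{1251681}{2362192} = \frac{130932}{308621} + \frac{1251681}{2362192} = \frac{695581564845}{729022057232} \approx 0.95413$)
$\frac{w}{-2336462} + \frac{W}{-830034} = \frac{695581564845}{729022057232 \left(-2336462\right)} + \frac{i \sqrt{2281441}}{-830034} = \frac{695581564845}{729022057232} \left(- \frac{1}{2336462}\right) + i \sqrt{2281441} \left(- \frac{1}{830034}\right) = - \frac{695581564845}{1703332333884393184} - \frac{i \sqrt{2281441}}{830034}$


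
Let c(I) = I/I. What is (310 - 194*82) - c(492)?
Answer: -15599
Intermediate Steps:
c(I) = 1
(310 - 194*82) - c(492) = (310 - 194*82) - 1*1 = (310 - 15908) - 1 = -15598 - 1 = -15599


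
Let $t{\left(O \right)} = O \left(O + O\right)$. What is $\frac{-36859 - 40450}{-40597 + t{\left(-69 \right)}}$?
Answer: $\frac{77309}{31075} \approx 2.4878$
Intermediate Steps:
$t{\left(O \right)} = 2 O^{2}$ ($t{\left(O \right)} = O 2 O = 2 O^{2}$)
$\frac{-36859 - 40450}{-40597 + t{\left(-69 \right)}} = \frac{-36859 - 40450}{-40597 + 2 \left(-69\right)^{2}} = - \frac{77309}{-40597 + 2 \cdot 4761} = - \frac{77309}{-40597 + 9522} = - \frac{77309}{-31075} = \left(-77309\right) \left(- \frac{1}{31075}\right) = \frac{77309}{31075}$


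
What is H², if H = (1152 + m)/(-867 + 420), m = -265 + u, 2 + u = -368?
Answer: 267289/199809 ≈ 1.3377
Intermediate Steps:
u = -370 (u = -2 - 368 = -370)
m = -635 (m = -265 - 370 = -635)
H = -517/447 (H = (1152 - 635)/(-867 + 420) = 517/(-447) = 517*(-1/447) = -517/447 ≈ -1.1566)
H² = (-517/447)² = 267289/199809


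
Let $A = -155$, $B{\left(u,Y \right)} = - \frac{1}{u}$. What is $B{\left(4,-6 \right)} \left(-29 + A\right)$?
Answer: $46$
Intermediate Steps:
$B{\left(4,-6 \right)} \left(-29 + A\right) = - \frac{1}{4} \left(-29 - 155\right) = \left(-1\right) \frac{1}{4} \left(-184\right) = \left(- \frac{1}{4}\right) \left(-184\right) = 46$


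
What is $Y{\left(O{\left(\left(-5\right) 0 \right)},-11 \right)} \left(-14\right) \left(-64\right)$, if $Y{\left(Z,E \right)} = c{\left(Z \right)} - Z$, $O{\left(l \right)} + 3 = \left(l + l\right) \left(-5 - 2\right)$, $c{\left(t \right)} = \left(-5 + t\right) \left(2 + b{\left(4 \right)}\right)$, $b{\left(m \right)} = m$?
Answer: $-40320$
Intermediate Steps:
$c{\left(t \right)} = -30 + 6 t$ ($c{\left(t \right)} = \left(-5 + t\right) \left(2 + 4\right) = \left(-5 + t\right) 6 = -30 + 6 t$)
$O{\left(l \right)} = -3 - 14 l$ ($O{\left(l \right)} = -3 + \left(l + l\right) \left(-5 - 2\right) = -3 + 2 l \left(-7\right) = -3 - 14 l$)
$Y{\left(Z,E \right)} = -30 + 5 Z$ ($Y{\left(Z,E \right)} = \left(-30 + 6 Z\right) - Z = -30 + 5 Z$)
$Y{\left(O{\left(\left(-5\right) 0 \right)},-11 \right)} \left(-14\right) \left(-64\right) = \left(-30 + 5 \left(-3 - 14 \left(\left(-5\right) 0\right)\right)\right) \left(-14\right) \left(-64\right) = \left(-30 + 5 \left(-3 - 0\right)\right) \left(-14\right) \left(-64\right) = \left(-30 + 5 \left(-3 + 0\right)\right) \left(-14\right) \left(-64\right) = \left(-30 + 5 \left(-3\right)\right) \left(-14\right) \left(-64\right) = \left(-30 - 15\right) \left(-14\right) \left(-64\right) = \left(-45\right) \left(-14\right) \left(-64\right) = 630 \left(-64\right) = -40320$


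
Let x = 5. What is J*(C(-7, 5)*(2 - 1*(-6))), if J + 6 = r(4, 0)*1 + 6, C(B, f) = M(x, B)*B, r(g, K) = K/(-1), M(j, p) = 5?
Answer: 0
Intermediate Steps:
r(g, K) = -K (r(g, K) = K*(-1) = -K)
C(B, f) = 5*B
J = 0 (J = -6 + (-1*0*1 + 6) = -6 + (0*1 + 6) = -6 + (0 + 6) = -6 + 6 = 0)
J*(C(-7, 5)*(2 - 1*(-6))) = 0*((5*(-7))*(2 - 1*(-6))) = 0*(-35*(2 + 6)) = 0*(-35*8) = 0*(-280) = 0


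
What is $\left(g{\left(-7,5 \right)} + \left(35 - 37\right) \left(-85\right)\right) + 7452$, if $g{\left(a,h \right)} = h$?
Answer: $7627$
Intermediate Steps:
$\left(g{\left(-7,5 \right)} + \left(35 - 37\right) \left(-85\right)\right) + 7452 = \left(5 + \left(35 - 37\right) \left(-85\right)\right) + 7452 = \left(5 - -170\right) + 7452 = \left(5 + 170\right) + 7452 = 175 + 7452 = 7627$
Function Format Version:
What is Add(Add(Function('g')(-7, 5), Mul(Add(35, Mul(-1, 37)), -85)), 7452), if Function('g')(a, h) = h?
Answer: 7627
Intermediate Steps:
Add(Add(Function('g')(-7, 5), Mul(Add(35, Mul(-1, 37)), -85)), 7452) = Add(Add(5, Mul(Add(35, Mul(-1, 37)), -85)), 7452) = Add(Add(5, Mul(Add(35, -37), -85)), 7452) = Add(Add(5, Mul(-2, -85)), 7452) = Add(Add(5, 170), 7452) = Add(175, 7452) = 7627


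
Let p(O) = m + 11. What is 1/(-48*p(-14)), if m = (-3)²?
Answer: -1/960 ≈ -0.0010417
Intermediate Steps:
m = 9
p(O) = 20 (p(O) = 9 + 11 = 20)
1/(-48*p(-14)) = 1/(-48*20) = 1/(-960) = -1/960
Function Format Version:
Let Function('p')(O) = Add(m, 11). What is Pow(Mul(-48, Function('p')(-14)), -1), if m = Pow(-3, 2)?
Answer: Rational(-1, 960) ≈ -0.0010417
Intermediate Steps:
m = 9
Function('p')(O) = 20 (Function('p')(O) = Add(9, 11) = 20)
Pow(Mul(-48, Function('p')(-14)), -1) = Pow(Mul(-48, 20), -1) = Pow(-960, -1) = Rational(-1, 960)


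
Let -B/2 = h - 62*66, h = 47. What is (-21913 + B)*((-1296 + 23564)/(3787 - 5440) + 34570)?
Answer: -41557716014/87 ≈ -4.7768e+8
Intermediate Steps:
B = 8090 (B = -2*(47 - 62*66) = -2*(47 - 4092) = -2*(-4045) = 8090)
(-21913 + B)*((-1296 + 23564)/(3787 - 5440) + 34570) = (-21913 + 8090)*((-1296 + 23564)/(3787 - 5440) + 34570) = -13823*(22268/(-1653) + 34570) = -13823*(22268*(-1/1653) + 34570) = -13823*(-1172/87 + 34570) = -13823*3006418/87 = -41557716014/87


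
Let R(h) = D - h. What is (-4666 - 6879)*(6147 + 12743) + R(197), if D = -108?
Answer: -218085355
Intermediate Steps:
R(h) = -108 - h
(-4666 - 6879)*(6147 + 12743) + R(197) = (-4666 - 6879)*(6147 + 12743) + (-108 - 1*197) = -11545*18890 + (-108 - 197) = -218085050 - 305 = -218085355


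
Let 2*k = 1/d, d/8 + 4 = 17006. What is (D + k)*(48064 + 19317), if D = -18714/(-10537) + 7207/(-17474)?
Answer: 2301020372784249581/25043747144608 ≈ 91880.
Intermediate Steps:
d = 136016 (d = -32 + 8*17006 = -32 + 136048 = 136016)
k = 1/272032 (k = (½)/136016 = (½)*(1/136016) = 1/272032 ≈ 3.6760e-6)
D = 251068277/184123538 (D = -18714*(-1/10537) + 7207*(-1/17474) = 18714/10537 - 7207/17474 = 251068277/184123538 ≈ 1.3636)
(D + k)*(48064 + 19317) = (251068277/184123538 + 1/272032)*(48064 + 19317) = (34149394826201/25043747144608)*67381 = 2301020372784249581/25043747144608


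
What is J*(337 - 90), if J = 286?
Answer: 70642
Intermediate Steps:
J*(337 - 90) = 286*(337 - 90) = 286*247 = 70642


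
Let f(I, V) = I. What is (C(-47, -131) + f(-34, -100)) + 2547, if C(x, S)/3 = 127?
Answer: 2894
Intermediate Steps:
C(x, S) = 381 (C(x, S) = 3*127 = 381)
(C(-47, -131) + f(-34, -100)) + 2547 = (381 - 34) + 2547 = 347 + 2547 = 2894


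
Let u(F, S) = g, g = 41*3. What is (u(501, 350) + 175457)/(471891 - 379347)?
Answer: 43895/23136 ≈ 1.8973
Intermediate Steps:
g = 123
u(F, S) = 123
(u(501, 350) + 175457)/(471891 - 379347) = (123 + 175457)/(471891 - 379347) = 175580/92544 = 175580*(1/92544) = 43895/23136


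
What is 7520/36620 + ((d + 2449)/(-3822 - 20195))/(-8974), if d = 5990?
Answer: 81054189617/394632789698 ≈ 0.20539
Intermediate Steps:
7520/36620 + ((d + 2449)/(-3822 - 20195))/(-8974) = 7520/36620 + ((5990 + 2449)/(-3822 - 20195))/(-8974) = 7520*(1/36620) + (8439/(-24017))*(-1/8974) = 376/1831 + (8439*(-1/24017))*(-1/8974) = 376/1831 - 8439/24017*(-1/8974) = 376/1831 + 8439/215528558 = 81054189617/394632789698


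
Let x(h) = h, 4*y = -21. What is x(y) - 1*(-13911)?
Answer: 55623/4 ≈ 13906.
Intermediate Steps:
y = -21/4 (y = (¼)*(-21) = -21/4 ≈ -5.2500)
x(y) - 1*(-13911) = -21/4 - 1*(-13911) = -21/4 + 13911 = 55623/4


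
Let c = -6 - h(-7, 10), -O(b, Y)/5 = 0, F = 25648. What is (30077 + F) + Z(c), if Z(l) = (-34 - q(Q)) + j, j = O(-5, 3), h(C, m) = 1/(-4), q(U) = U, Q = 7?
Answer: 55684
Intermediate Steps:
h(C, m) = -¼
O(b, Y) = 0 (O(b, Y) = -5*0 = 0)
j = 0
c = -23/4 (c = -6 - 1*(-¼) = -6 + ¼ = -23/4 ≈ -5.7500)
Z(l) = -41 (Z(l) = (-34 - 1*7) + 0 = (-34 - 7) + 0 = -41 + 0 = -41)
(30077 + F) + Z(c) = (30077 + 25648) - 41 = 55725 - 41 = 55684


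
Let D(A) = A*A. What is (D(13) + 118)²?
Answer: 82369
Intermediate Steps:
D(A) = A²
(D(13) + 118)² = (13² + 118)² = (169 + 118)² = 287² = 82369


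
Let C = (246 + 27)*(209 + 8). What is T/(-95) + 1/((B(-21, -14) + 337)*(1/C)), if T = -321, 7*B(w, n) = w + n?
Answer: 5734467/31540 ≈ 181.82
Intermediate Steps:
B(w, n) = n/7 + w/7 (B(w, n) = (w + n)/7 = (n + w)/7 = n/7 + w/7)
C = 59241 (C = 273*217 = 59241)
T/(-95) + 1/((B(-21, -14) + 337)*(1/C)) = -321/(-95) + 1/((((⅐)*(-14) + (⅐)*(-21)) + 337)*(1/59241)) = -321*(-1/95) + 1/(((-2 - 3) + 337)*(1/59241)) = 321/95 + 59241/(-5 + 337) = 321/95 + 59241/332 = 5734467/31540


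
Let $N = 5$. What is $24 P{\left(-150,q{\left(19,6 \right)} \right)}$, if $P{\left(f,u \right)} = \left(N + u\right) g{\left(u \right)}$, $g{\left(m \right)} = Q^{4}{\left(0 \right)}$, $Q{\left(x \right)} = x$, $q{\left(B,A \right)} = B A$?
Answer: $0$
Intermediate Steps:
$q{\left(B,A \right)} = A B$
$g{\left(m \right)} = 0$ ($g{\left(m \right)} = 0^{4} = 0$)
$P{\left(f,u \right)} = 0$ ($P{\left(f,u \right)} = \left(5 + u\right) 0 = 0$)
$24 P{\left(-150,q{\left(19,6 \right)} \right)} = 24 \cdot 0 = 0$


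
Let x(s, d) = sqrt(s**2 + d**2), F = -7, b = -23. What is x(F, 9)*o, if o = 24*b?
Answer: -552*sqrt(130) ≈ -6293.8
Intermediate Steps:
o = -552 (o = 24*(-23) = -552)
x(s, d) = sqrt(d**2 + s**2)
x(F, 9)*o = sqrt(9**2 + (-7)**2)*(-552) = sqrt(81 + 49)*(-552) = sqrt(130)*(-552) = -552*sqrt(130)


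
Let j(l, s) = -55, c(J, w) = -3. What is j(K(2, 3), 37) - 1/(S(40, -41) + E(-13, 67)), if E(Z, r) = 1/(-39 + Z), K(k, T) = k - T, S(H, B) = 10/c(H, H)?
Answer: -28609/523 ≈ -54.702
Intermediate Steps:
S(H, B) = -10/3 (S(H, B) = 10/(-3) = 10*(-⅓) = -10/3)
j(K(2, 3), 37) - 1/(S(40, -41) + E(-13, 67)) = -55 - 1/(-10/3 + 1/(-39 - 13)) = -55 - 1/(-10/3 + 1/(-52)) = -55 - 1/(-10/3 - 1/52) = -55 - 1/(-523/156) = -55 - 1*(-156/523) = -55 + 156/523 = -28609/523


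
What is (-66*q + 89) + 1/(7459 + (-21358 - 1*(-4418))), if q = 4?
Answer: -1659176/9481 ≈ -175.00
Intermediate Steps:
(-66*q + 89) + 1/(7459 + (-21358 - 1*(-4418))) = (-66*4 + 89) + 1/(7459 + (-21358 - 1*(-4418))) = (-264 + 89) + 1/(7459 + (-21358 + 4418)) = -175 + 1/(7459 - 16940) = -175 + 1/(-9481) = -175 - 1/9481 = -1659176/9481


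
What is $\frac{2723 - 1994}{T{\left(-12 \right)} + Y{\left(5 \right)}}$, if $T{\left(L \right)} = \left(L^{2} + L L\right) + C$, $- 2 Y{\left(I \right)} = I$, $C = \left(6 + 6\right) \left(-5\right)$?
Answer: $\frac{1458}{451} \approx 3.2328$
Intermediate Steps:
$C = -60$ ($C = 12 \left(-5\right) = -60$)
$Y{\left(I \right)} = - \frac{I}{2}$
$T{\left(L \right)} = -60 + 2 L^{2}$ ($T{\left(L \right)} = \left(L^{2} + L L\right) - 60 = \left(L^{2} + L^{2}\right) - 60 = 2 L^{2} - 60 = -60 + 2 L^{2}$)
$\frac{2723 - 1994}{T{\left(-12 \right)} + Y{\left(5 \right)}} = \frac{2723 - 1994}{\left(-60 + 2 \left(-12\right)^{2}\right) - \frac{5}{2}} = \frac{729}{\left(-60 + 2 \cdot 144\right) - \frac{5}{2}} = \frac{729}{\left(-60 + 288\right) - \frac{5}{2}} = \frac{729}{228 - \frac{5}{2}} = \frac{729}{\frac{451}{2}} = 729 \cdot \frac{2}{451} = \frac{1458}{451}$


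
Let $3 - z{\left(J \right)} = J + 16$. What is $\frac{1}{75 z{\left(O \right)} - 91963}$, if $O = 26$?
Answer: $- \frac{1}{94888} \approx -1.0539 \cdot 10^{-5}$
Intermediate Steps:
$z{\left(J \right)} = -13 - J$ ($z{\left(J \right)} = 3 - \left(J + 16\right) = 3 - \left(16 + J\right) = -13 - J$)
$\frac{1}{75 z{\left(O \right)} - 91963} = \frac{1}{75 \left(-13 - 26\right) - 91963} = \frac{1}{75 \left(-39\right) - 91963} = \frac{1}{-2925 - 91963} = \frac{1}{-94888} = - \frac{1}{94888}$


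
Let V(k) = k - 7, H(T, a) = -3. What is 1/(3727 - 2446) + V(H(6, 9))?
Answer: -12809/1281 ≈ -9.9992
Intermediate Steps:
V(k) = -7 + k
1/(3727 - 2446) + V(H(6, 9)) = 1/(3727 - 2446) + (-7 - 3) = 1/1281 - 10 = -12809/1281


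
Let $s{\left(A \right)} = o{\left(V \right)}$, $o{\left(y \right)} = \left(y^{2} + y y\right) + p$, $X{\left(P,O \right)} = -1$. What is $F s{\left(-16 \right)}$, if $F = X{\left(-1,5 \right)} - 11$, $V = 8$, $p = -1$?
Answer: $-1524$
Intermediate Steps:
$o{\left(y \right)} = -1 + 2 y^{2}$ ($o{\left(y \right)} = \left(y^{2} + y y\right) - 1 = \left(y^{2} + y^{2}\right) - 1 = 2 y^{2} - 1 = -1 + 2 y^{2}$)
$s{\left(A \right)} = 127$ ($s{\left(A \right)} = -1 + 2 \cdot 8^{2} = -1 + 2 \cdot 64 = -1 + 128 = 127$)
$F = -12$ ($F = -1 - 11 = -12$)
$F s{\left(-16 \right)} = \left(-12\right) 127 = -1524$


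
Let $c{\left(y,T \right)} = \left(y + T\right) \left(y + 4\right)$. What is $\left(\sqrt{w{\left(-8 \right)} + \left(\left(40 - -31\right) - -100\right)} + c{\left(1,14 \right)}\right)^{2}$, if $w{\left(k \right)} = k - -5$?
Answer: $5793 + 300 \sqrt{42} \approx 7737.2$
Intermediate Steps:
$w{\left(k \right)} = 5 + k$ ($w{\left(k \right)} = k + 5 = 5 + k$)
$c{\left(y,T \right)} = \left(4 + y\right) \left(T + y\right)$ ($c{\left(y,T \right)} = \left(T + y\right) \left(4 + y\right) = \left(4 + y\right) \left(T + y\right)$)
$\left(\sqrt{w{\left(-8 \right)} + \left(\left(40 - -31\right) - -100\right)} + c{\left(1,14 \right)}\right)^{2} = \left(\sqrt{\left(5 - 8\right) + \left(\left(40 - -31\right) - -100\right)} + \left(1^{2} + 4 \cdot 14 + 4 \cdot 1 + 14 \cdot 1\right)\right)^{2} = \left(\sqrt{-3 + \left(\left(40 + 31\right) + 100\right)} + \left(1 + 56 + 4 + 14\right)\right)^{2} = \left(\sqrt{-3 + \left(71 + 100\right)} + 75\right)^{2} = \left(\sqrt{-3 + 171} + 75\right)^{2} = \left(\sqrt{168} + 75\right)^{2} = \left(2 \sqrt{42} + 75\right)^{2} = \left(75 + 2 \sqrt{42}\right)^{2}$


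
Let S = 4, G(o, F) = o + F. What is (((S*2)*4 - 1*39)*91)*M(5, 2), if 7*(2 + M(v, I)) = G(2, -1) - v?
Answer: 1638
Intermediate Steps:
G(o, F) = F + o
M(v, I) = -13/7 - v/7 (M(v, I) = -2 + ((-1 + 2) - v)/7 = -2 + (1 - v)/7 = -2 + (1/7 - v/7) = -13/7 - v/7)
(((S*2)*4 - 1*39)*91)*M(5, 2) = (((4*2)*4 - 1*39)*91)*(-13/7 - 1/7*5) = ((8*4 - 39)*91)*(-13/7 - 5/7) = ((32 - 39)*91)*(-18/7) = -7*91*(-18/7) = -637*(-18/7) = 1638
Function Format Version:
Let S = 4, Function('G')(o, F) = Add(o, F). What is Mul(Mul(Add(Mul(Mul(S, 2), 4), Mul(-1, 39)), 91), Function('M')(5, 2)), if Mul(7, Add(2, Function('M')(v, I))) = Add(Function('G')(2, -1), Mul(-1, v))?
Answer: 1638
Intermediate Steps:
Function('G')(o, F) = Add(F, o)
Function('M')(v, I) = Add(Rational(-13, 7), Mul(Rational(-1, 7), v)) (Function('M')(v, I) = Add(-2, Mul(Rational(1, 7), Add(Add(-1, 2), Mul(-1, v)))) = Add(-2, Mul(Rational(1, 7), Add(1, Mul(-1, v)))) = Add(-2, Add(Rational(1, 7), Mul(Rational(-1, 7), v))) = Add(Rational(-13, 7), Mul(Rational(-1, 7), v)))
Mul(Mul(Add(Mul(Mul(S, 2), 4), Mul(-1, 39)), 91), Function('M')(5, 2)) = Mul(Mul(Add(Mul(Mul(4, 2), 4), Mul(-1, 39)), 91), Add(Rational(-13, 7), Mul(Rational(-1, 7), 5))) = Mul(Mul(Add(Mul(8, 4), -39), 91), Add(Rational(-13, 7), Rational(-5, 7))) = Mul(Mul(Add(32, -39), 91), Rational(-18, 7)) = Mul(Mul(-7, 91), Rational(-18, 7)) = Mul(-637, Rational(-18, 7)) = 1638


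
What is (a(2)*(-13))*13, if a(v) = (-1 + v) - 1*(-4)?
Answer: -845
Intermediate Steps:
a(v) = 3 + v (a(v) = (-1 + v) + 4 = 3 + v)
(a(2)*(-13))*13 = ((3 + 2)*(-13))*13 = (5*(-13))*13 = -65*13 = -845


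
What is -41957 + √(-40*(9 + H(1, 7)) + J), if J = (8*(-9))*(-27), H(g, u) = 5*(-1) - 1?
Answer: -41957 + 4*√114 ≈ -41914.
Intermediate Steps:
H(g, u) = -6 (H(g, u) = -5 - 1 = -6)
J = 1944 (J = -72*(-27) = 1944)
-41957 + √(-40*(9 + H(1, 7)) + J) = -41957 + √(-40*(9 - 6) + 1944) = -41957 + √(-40*3 + 1944) = -41957 + √(-120 + 1944) = -41957 + √1824 = -41957 + 4*√114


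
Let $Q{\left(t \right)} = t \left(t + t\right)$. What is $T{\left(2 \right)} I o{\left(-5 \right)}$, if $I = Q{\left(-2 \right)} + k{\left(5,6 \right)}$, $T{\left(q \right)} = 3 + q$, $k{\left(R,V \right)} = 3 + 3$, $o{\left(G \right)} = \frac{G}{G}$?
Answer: $70$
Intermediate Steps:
$o{\left(G \right)} = 1$
$k{\left(R,V \right)} = 6$
$Q{\left(t \right)} = 2 t^{2}$ ($Q{\left(t \right)} = t 2 t = 2 t^{2}$)
$I = 14$ ($I = 2 \left(-2\right)^{2} + 6 = 2 \cdot 4 + 6 = 8 + 6 = 14$)
$T{\left(2 \right)} I o{\left(-5 \right)} = \left(3 + 2\right) 14 \cdot 1 = 5 \cdot 14 \cdot 1 = 70 \cdot 1 = 70$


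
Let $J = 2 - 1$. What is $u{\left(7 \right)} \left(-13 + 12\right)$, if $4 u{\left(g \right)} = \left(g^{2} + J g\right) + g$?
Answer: $- \frac{63}{4} \approx -15.75$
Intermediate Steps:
$J = 1$ ($J = 2 - 1 = 1$)
$u{\left(g \right)} = \frac{g}{2} + \frac{g^{2}}{4}$ ($u{\left(g \right)} = \frac{\left(g^{2} + 1 g\right) + g}{4} = \frac{\left(g^{2} + g\right) + g}{4} = \frac{\left(g + g^{2}\right) + g}{4} = \frac{g^{2} + 2 g}{4} = \frac{g}{2} + \frac{g^{2}}{4}$)
$u{\left(7 \right)} \left(-13 + 12\right) = \frac{1}{4} \cdot 7 \left(2 + 7\right) \left(-13 + 12\right) = \frac{1}{4} \cdot 7 \cdot 9 \left(-1\right) = \frac{63}{4} \left(-1\right) = - \frac{63}{4}$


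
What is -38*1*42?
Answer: -1596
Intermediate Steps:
-38*1*42 = -38*42 = -1596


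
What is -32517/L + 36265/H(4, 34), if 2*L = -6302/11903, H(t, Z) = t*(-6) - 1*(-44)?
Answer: 1571053607/12604 ≈ 1.2465e+5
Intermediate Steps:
H(t, Z) = 44 - 6*t (H(t, Z) = -6*t + 44 = 44 - 6*t)
L = -3151/11903 (L = (-6302/11903)/2 = (-6302*1/11903)/2 = (½)*(-6302/11903) = -3151/11903 ≈ -0.26472)
-32517/L + 36265/H(4, 34) = -32517/(-3151/11903) + 36265/(44 - 6*4) = -32517*(-11903/3151) + 36265/(44 - 24) = 387049851/3151 + 36265/20 = 387049851/3151 + 36265*(1/20) = 387049851/3151 + 7253/4 = 1571053607/12604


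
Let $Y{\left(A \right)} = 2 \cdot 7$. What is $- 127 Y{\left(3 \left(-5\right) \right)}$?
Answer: $-1778$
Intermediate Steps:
$Y{\left(A \right)} = 14$
$- 127 Y{\left(3 \left(-5\right) \right)} = \left(-127\right) 14 = -1778$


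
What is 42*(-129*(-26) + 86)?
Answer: 144480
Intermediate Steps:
42*(-129*(-26) + 86) = 42*(3354 + 86) = 42*3440 = 144480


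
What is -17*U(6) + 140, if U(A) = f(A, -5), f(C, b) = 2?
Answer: 106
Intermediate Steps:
U(A) = 2
-17*U(6) + 140 = -17*2 + 140 = -34 + 140 = 106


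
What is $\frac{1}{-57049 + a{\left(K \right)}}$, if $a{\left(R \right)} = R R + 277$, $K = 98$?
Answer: $- \frac{1}{47168} \approx -2.1201 \cdot 10^{-5}$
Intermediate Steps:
$a{\left(R \right)} = 277 + R^{2}$ ($a{\left(R \right)} = R^{2} + 277 = 277 + R^{2}$)
$\frac{1}{-57049 + a{\left(K \right)}} = \frac{1}{-57049 + \left(277 + 98^{2}\right)} = \frac{1}{-57049 + \left(277 + 9604\right)} = \frac{1}{-57049 + 9881} = \frac{1}{-47168} = - \frac{1}{47168}$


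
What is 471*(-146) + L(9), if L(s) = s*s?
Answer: -68685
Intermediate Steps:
L(s) = s²
471*(-146) + L(9) = 471*(-146) + 9² = -68766 + 81 = -68685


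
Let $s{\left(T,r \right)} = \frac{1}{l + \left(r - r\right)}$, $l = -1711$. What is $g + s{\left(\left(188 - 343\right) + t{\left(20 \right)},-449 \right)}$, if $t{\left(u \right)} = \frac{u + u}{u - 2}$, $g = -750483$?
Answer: $- \frac{1284076414}{1711} \approx -7.5048 \cdot 10^{5}$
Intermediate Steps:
$t{\left(u \right)} = \frac{2 u}{-2 + u}$
$s{\left(T,r \right)} = - \frac{1}{1711}$ ($s{\left(T,r \right)} = \frac{1}{-1711 + \left(r - r\right)} = \frac{1}{-1711 + 0} = \frac{1}{-1711} = - \frac{1}{1711}$)
$g + s{\left(\left(188 - 343\right) + t{\left(20 \right)},-449 \right)} = -750483 - \frac{1}{1711} = - \frac{1284076414}{1711}$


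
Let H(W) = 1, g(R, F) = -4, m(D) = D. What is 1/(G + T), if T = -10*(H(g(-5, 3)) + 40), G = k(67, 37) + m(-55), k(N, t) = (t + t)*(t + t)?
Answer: 1/5011 ≈ 0.00019956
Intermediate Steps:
k(N, t) = 4*t² (k(N, t) = (2*t)*(2*t) = 4*t²)
G = 5421 (G = 4*37² - 55 = 4*1369 - 55 = 5476 - 55 = 5421)
T = -410 (T = -10*(1 + 40) = -10*41 = -410)
1/(G + T) = 1/(5421 - 410) = 1/5011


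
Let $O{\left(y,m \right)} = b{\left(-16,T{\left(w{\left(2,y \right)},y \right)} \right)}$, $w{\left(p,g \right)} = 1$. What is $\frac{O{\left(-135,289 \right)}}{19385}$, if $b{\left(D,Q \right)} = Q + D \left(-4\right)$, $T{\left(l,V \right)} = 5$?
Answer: $\frac{69}{19385} \approx 0.0035595$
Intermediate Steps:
$b{\left(D,Q \right)} = Q - 4 D$
$O{\left(y,m \right)} = 69$ ($O{\left(y,m \right)} = 5 - -64 = 5 + 64 = 69$)
$\frac{O{\left(-135,289 \right)}}{19385} = \frac{69}{19385}$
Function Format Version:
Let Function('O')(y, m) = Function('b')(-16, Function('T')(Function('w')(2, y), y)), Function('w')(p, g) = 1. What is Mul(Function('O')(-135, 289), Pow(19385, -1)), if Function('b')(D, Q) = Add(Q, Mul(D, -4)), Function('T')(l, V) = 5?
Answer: Rational(69, 19385) ≈ 0.0035595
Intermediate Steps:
Function('b')(D, Q) = Add(Q, Mul(-4, D))
Function('O')(y, m) = 69 (Function('O')(y, m) = Add(5, Mul(-4, -16)) = Add(5, 64) = 69)
Mul(Function('O')(-135, 289), Pow(19385, -1)) = Mul(69, Pow(19385, -1)) = Mul(69, Rational(1, 19385)) = Rational(69, 19385)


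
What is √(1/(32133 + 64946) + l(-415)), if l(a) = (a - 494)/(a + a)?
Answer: √7110442823590370/80575570 ≈ 1.0465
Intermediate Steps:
l(a) = (-494 + a)/(2*a) (l(a) = (-494 + a)/((2*a)) = (-494 + a)*(1/(2*a)) = (-494 + a)/(2*a))
√(1/(32133 + 64946) + l(-415)) = √(1/(32133 + 64946) + (½)*(-494 - 415)/(-415)) = √(1/97079 + (½)*(-1/415)*(-909)) = √(1/97079 + 909/830) = √(88245641/80575570) = √7110442823590370/80575570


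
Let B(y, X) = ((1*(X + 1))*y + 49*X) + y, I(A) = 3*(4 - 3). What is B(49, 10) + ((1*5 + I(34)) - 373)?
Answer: 713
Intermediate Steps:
I(A) = 3 (I(A) = 3*1 = 3)
B(y, X) = y + 49*X + y*(1 + X) (B(y, X) = ((1*(1 + X))*y + 49*X) + y = ((1 + X)*y + 49*X) + y = (y*(1 + X) + 49*X) + y = (49*X + y*(1 + X)) + y = y + 49*X + y*(1 + X))
B(49, 10) + ((1*5 + I(34)) - 373) = (2*49 + 49*10 + 10*49) + ((1*5 + 3) - 373) = (98 + 490 + 490) + ((5 + 3) - 373) = 1078 + (8 - 373) = 1078 - 365 = 713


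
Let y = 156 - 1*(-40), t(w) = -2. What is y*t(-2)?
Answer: -392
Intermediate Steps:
y = 196 (y = 156 + 40 = 196)
y*t(-2) = 196*(-2) = -392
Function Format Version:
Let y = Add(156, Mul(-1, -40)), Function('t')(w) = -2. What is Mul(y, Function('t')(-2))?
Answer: -392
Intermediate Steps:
y = 196 (y = Add(156, 40) = 196)
Mul(y, Function('t')(-2)) = Mul(196, -2) = -392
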